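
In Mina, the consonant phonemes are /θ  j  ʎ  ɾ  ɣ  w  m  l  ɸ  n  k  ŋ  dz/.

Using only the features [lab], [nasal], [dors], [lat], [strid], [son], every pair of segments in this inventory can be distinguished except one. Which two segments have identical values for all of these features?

/k/ (voiceless velar stop) and /ɣ/ (voiced velar fricative) are both [−labial], [−nasal], [+dorsal], [−lateral], [−strident], [−sonorant], so none of the listed features separates them. (They do differ in [voice] and [continuant], which are not among the given features.) Every other pair in the inventory differs on at least one listed feature.

k, ɣ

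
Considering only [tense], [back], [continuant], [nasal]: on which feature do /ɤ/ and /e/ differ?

The two segments share [+tense], [+continuant], [−nasal]. The only feature from the list on which they differ: /ɤ/ is [+back] while /e/ is [−back].

[back]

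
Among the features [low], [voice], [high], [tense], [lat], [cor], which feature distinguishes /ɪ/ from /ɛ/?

/ɪ/ (high front unrounded lax vowel) and /ɛ/ (mid front unrounded lax vowel) agree on [−low], [+voice], [−tense], [−lateral], [−coronal]. They differ on [high] (/ɪ/ [+], /ɛ/ [−]).

[high]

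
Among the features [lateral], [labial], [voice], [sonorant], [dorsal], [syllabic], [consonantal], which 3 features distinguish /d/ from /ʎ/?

/d/ (voiced alveolar stop) and /ʎ/ (palatal lateral approximant) agree on [-labial], [+voice], [-syllabic], [+consonantal]. They differ on [sonorant] (/d/ [-], /ʎ/ [+]), [lateral] (/d/ [-], /ʎ/ [+]), [dorsal] (/d/ [-], /ʎ/ [+]).

[sonorant], [lateral], [dorsal]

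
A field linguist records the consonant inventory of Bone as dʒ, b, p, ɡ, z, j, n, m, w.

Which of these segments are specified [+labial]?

The [+labial] segments here are /b, p, m, w/; the remaining /dʒ, ɡ, z, j, n/ are [−labial].

b, p, m, w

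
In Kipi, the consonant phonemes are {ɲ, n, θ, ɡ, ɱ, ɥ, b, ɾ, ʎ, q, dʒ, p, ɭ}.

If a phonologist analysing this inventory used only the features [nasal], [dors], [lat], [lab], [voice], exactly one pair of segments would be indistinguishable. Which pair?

ɾ, dʒ

Both /ɾ/ and /dʒ/ are [−nasal], [−dorsal], [−lateral], [−labial], [+voice]. Since the list omits [sonorant], [strident] and [anterior] — which do distinguish the alveolar tap from the voiced postalveolar affricate — this pair collapses; all other pairs remain distinct.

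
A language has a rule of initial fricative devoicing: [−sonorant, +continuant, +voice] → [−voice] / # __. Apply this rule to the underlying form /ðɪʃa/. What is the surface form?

The only segment in the rule's environment that also matches [−sonorant, +continuant, +voice] is /ð/. Applying [−voice] turns the voiced dental fricative into /θ/ (voiceless dental fricative), giving [θɪʃa].

[θɪʃa]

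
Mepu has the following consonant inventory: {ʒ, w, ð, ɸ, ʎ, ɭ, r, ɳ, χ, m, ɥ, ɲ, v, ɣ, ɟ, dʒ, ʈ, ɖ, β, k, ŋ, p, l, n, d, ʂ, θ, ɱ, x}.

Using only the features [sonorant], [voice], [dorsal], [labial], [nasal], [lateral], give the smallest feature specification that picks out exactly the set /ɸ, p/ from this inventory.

/ɸ, p/ are all [−voice], [+labial], and no other segment in the inventory matches both values. Dropping any one of them over-generates: [+labial] alone would also admit /w, m, ɥ, v, …/; [−voice] alone would also admit /χ, ʈ, k, ʂ, …/. No other single listed feature picks out exactly this set either, so fewer than two features will not do.

[−voice, +labial]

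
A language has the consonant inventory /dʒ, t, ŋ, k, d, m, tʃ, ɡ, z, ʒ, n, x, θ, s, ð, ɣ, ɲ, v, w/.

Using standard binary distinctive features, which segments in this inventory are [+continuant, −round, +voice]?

Eliminate segments failing any feature: /dʒ, t, ŋ, k, d, m, tʃ, ɡ, n, ɲ/ are [−continuant]; /x, θ, s/ are [−voice]; /w/ is [+round]. The remaining /z, ʒ, ð, ɣ, v/ satisfy [+continuant], [−round], [+voice].

z, ʒ, ð, ɣ, v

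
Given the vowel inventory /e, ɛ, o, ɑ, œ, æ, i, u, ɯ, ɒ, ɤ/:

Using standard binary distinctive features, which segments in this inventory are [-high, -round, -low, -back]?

e, ɛ

Among the inventory, the [-high] segments are /e, ɛ, o, ɑ, œ, æ, ɒ, ɤ/.
Intersecting with [-round] gives /e, ɛ, ɑ, æ, ɤ/.
Of those, [-low] gives /e, ɛ, ɤ/.
Of those, [-back] leaves /e, ɛ/.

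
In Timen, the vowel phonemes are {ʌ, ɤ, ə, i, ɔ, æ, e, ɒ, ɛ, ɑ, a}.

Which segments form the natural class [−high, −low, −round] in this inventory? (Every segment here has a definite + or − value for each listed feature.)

ʌ, ɤ, ə, e, ɛ

Checking each segment against [−high], [−low], [−round]: /ʌ/ (mid back unrounded lax vowel), /ɤ/ (mid back unrounded tense vowel), /ə/ (mid central vowel (schwa)), /e/ (mid front unrounded tense vowel), /ɛ/ (mid front unrounded lax vowel) satisfy every feature; every other segment in the inventory fails at least one.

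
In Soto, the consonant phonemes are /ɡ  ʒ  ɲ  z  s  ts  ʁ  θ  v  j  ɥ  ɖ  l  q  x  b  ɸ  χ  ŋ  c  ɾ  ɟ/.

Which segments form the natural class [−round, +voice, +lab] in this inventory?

Checking each segment against [−round], [+voice], [+labial]: /v/ (voiced labiodental fricative), /b/ (voiced bilabial stop) satisfy every feature; every other segment in the inventory fails at least one.

v, b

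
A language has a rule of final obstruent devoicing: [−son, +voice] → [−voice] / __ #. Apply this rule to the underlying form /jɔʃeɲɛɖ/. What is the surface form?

Only the final segment /ɖ/ is both word-final and matches the structural description. It is a voiced retroflex stop, so [−son, +voice] holds; changing it to [−voice] with all other features held fixed yields /ʈ/ (voiceless retroflex stop). No other segment meets both the structural description and the environment, so the output is [jɔʃeɲɛʈ].

[jɔʃeɲɛʈ]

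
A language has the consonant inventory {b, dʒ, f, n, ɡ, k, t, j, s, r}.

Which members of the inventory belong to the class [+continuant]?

The feature [continuant] marks segments produced without complete oral closure. In this inventory /f, j, s, r/ have that property, so they are [+continuant]; /b, dʒ, n, ɡ, k, t/ are [−continuant].

f, j, s, r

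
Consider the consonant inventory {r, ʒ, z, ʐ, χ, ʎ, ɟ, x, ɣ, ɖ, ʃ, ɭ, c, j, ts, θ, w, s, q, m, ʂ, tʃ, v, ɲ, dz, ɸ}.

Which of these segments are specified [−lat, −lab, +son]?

Checking each segment against [−lateral], [−labial], [+sonorant]: /r/ (alveolar trill), /j/ (palatal glide), /ɲ/ (palatal nasal) satisfy every feature; every other segment in the inventory fails at least one.

r, j, ɲ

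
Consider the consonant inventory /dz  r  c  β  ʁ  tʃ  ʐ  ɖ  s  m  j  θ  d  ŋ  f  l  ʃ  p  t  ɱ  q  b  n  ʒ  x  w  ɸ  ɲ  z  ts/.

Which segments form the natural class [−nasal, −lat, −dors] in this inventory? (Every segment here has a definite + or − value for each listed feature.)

Eliminate segments failing any feature: /c, ʁ, j, q, x, w/ are [+dorsal]; /m, ŋ, ɱ, n, ɲ/ are [+nasal]; /l/ is [+lateral]. The remaining /dz, r, β, tʃ, ʐ, ɖ, s, θ, d, f, ʃ, p, t, b, ʒ, ɸ, z, ts/ satisfy [−nasal], [−lateral], [−dorsal].

dz, r, β, tʃ, ʐ, ɖ, s, θ, d, f, ʃ, p, t, b, ʒ, ɸ, z, ts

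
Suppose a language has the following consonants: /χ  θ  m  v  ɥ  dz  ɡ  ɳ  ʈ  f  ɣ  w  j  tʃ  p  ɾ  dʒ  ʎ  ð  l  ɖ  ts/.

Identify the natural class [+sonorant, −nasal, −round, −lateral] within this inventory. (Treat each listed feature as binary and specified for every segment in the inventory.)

Eliminate segments failing any feature: /χ, θ, v, dz, ɡ, ʈ, f, ɣ, tʃ, p, dʒ, ð, ɖ, ts/ are [−sonorant]; /m, ɳ/ are [+nasal]; /ɥ, w/ are [+round]; /ʎ, l/ are [+lateral]. The remaining /j, ɾ/ satisfy [+sonorant], [−nasal], [−round], [−lateral].

j, ɾ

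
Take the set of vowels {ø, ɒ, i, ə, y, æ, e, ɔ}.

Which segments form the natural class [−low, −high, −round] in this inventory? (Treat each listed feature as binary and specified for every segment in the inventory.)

ə, e

The [−low] segments are /ø, i, ə, y, e, ɔ/.
Intersecting with [−high] gives /ø, ə, e, ɔ/.
Among these, [−round] leaves /ə, e/.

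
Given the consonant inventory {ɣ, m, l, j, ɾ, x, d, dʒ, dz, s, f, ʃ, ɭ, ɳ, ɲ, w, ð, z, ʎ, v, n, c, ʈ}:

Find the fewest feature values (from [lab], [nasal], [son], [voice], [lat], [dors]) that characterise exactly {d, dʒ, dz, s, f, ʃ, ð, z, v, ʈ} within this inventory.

[−son, −dors]

Every target segment is [−sonorant], [−dorsal]; each remaining inventory member fails at least one of these. Each conjunct is needed — [−dorsal] alone would also admit /m, l, ɾ, ɭ, …/; [−sonorant] alone would also admit /ɣ, x, c/ — and no other single listed feature has exactly this extension, so two is the minimum.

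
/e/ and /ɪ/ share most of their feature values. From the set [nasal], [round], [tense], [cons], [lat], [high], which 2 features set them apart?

[high], [tense]

/e/ (mid front unrounded tense vowel) and /ɪ/ (high front unrounded lax vowel) agree on [−nasal], [−round], [−consonantal], [−lateral]. They differ on [high] (/e/ [−], /ɪ/ [+]), [tense] (/e/ [+], /ɪ/ [−]).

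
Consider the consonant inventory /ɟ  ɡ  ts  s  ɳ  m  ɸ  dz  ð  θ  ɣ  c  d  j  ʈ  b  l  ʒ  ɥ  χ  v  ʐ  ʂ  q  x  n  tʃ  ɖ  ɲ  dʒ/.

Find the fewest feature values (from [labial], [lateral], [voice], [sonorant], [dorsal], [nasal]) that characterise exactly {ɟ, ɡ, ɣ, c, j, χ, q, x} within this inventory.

Every target segment is [−nasal], [−labial], [+dorsal]; each remaining inventory member fails at least one of these. Each conjunct is needed — [−labial, +dorsal] alone would also admit /ɲ/; [−nasal, +dorsal] alone would also admit /ɥ/; [−nasal, −labial] alone would also admit /ts, s, dz, ð, …/ — and no other combination of two listed features has exactly this extension, so three is the minimum.

[−nasal, −labial, +dorsal]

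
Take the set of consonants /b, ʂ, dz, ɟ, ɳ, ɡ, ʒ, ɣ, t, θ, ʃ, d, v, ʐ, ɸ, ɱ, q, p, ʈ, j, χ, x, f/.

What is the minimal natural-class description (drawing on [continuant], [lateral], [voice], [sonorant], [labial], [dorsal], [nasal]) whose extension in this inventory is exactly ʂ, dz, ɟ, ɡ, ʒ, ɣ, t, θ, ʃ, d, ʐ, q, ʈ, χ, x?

[-sonorant, -labial]

The class [-sonorant], [-labial] has exactly /ʂ, dz, ɟ, ɡ, ʒ, ɣ, t, θ, ʃ, d, ʐ, q, ʈ, χ, x/ as its extension in this inventory. No smaller conjunction from the listed features achieves this: [-labial] alone would also admit /ɳ, j/; [-sonorant] alone would also admit /b, v, ɸ, p, …/; and checking the remaining single features turns up none with this extension.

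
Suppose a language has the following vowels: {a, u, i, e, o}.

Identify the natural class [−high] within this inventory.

a, e, o

The [−high] segments here are /a, e, o/; the remaining /u, i/ are [+high].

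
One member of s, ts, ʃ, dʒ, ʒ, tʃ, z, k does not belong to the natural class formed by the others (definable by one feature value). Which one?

k

/dʒ, ʃ, s, z, ts, ʒ, tʃ/ are all [+strident], but /k/ (voiceless velar stop) is [−strident]. No other single segment can be removed to leave a set sharing one feature value that the removed segment lacks, so /k/ is the odd one out.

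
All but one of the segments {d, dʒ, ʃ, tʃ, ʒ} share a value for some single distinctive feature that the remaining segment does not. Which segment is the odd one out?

[distributed] (equivalently [strident], [anterior]) groups all but one: /ʒ, ʃ, tʃ, dʒ/ share [+distributed] while /d/ (voiced alveolar stop) alone is [-distributed]. Removing any other segment would not leave a single-feature class that excludes it.

d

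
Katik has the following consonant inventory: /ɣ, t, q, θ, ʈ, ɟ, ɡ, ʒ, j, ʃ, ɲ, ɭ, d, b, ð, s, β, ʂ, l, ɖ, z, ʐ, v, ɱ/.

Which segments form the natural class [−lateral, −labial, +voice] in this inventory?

Eliminate segments failing any feature: /t, q, θ, ʈ, ʃ, s, ʂ/ are [−voice]; /ɭ, l/ are [+lateral]; /b, β, v, ɱ/ are [+labial]. The remaining /ɣ, ɟ, ɡ, ʒ, j, ɲ, d, ð, ɖ, z, ʐ/ satisfy [−lateral], [−labial], [+voice].

ɣ, ɟ, ɡ, ʒ, j, ɲ, d, ð, ɖ, z, ʐ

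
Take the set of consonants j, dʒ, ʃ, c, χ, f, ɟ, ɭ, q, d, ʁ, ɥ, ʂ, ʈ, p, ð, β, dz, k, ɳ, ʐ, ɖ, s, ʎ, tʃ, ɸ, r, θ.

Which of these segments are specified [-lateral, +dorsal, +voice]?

j, ɟ, ʁ, ɥ

Checking each segment against [-lateral], [+dorsal], [+voice]: /j/ (palatal glide), /ɟ/ (voiced palatal stop), /ʁ/ (voiced uvular fricative), /ɥ/ (labial-palatal glide) satisfy every feature; every other segment in the inventory fails at least one.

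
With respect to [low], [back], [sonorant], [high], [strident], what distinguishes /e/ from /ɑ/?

The two segments share [+sonorant], [−high], [−strident]. The only features from the list on which they differ: /e/ is [−low] while /ɑ/ is [+low]; /e/ is [−back] while /ɑ/ is [+back].

[low], [back]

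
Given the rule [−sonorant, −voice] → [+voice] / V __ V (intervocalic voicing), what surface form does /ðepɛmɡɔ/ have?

[ðebɛmɡɔ]

/p/ satisfies [−sonorant, −voice] and sits in V __ V. The [+voice] counterpart of the voiceless bilabial stop is /b/. Other segments in /ðepɛmɡɔ/ either fail the structural description or are not in the environment, so the surface form is [ðebɛmɡɔ].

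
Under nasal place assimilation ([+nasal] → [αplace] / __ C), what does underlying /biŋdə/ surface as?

[bində]

The only nasal preceding a consonant is /ŋ/ before /d/. /d/ is [+coronal], so /ŋ/ → /n/, giving [bində].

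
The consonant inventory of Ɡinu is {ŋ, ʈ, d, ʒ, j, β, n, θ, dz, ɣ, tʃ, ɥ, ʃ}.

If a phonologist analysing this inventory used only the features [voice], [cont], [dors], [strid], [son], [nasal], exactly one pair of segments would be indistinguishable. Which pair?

j, ɥ

Both /j/ and /ɥ/ are [+voice], [+continuant], [+dorsal], [−strident], [+sonorant], [−nasal]. Since the list omits [labial] and [round] — which do distinguish the palatal glide from the labial-palatal glide — this pair collapses; all other pairs remain distinct.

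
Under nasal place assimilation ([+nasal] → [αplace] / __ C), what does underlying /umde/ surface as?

The only nasal preceding a consonant is /m/ before /d/. /d/ is [+coronal], so /m/ → /n/, giving [unde].

[unde]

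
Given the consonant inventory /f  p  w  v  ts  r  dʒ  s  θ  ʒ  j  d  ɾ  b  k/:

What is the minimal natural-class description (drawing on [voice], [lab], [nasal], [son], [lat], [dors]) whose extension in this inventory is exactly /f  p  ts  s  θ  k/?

The target set is precisely the extension of [−voice] in this inventory.

[−voice]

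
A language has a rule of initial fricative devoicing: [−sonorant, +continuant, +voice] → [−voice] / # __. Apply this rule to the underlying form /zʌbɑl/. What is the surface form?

/z/ satisfies [−sonorant, +continuant, +voice] and sits in # __. The [−voice] counterpart of the voiced alveolar fricative is /s/. Other segments in /zʌbɑl/ either fail the structural description or are not in the environment, so the surface form is [sʌbɑl].

[sʌbɑl]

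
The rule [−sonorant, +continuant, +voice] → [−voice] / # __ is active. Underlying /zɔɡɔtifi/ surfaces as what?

[sɔɡɔtifi]

Only the initial segment /z/ is both word-initial and matches the structural description. It is a voiced alveolar fricative, so [−sonorant, +continuant, +voice] holds; changing it to [−voice] with all other features held fixed yields /s/ (voiceless alveolar fricative). No other segment meets both the structural description and the environment, so the output is [sɔɡɔtifi].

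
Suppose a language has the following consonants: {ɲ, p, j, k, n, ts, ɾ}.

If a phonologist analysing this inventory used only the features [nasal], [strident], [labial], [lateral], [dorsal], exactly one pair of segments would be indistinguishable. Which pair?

j, k

/j/ (palatal glide) and /k/ (voiceless velar stop) are both [−nasal], [−strident], [−labial], [−lateral], [+dorsal], so none of the listed features separates them. (They do differ in [sonorant], [voice], [continuant] and [back], which are not among the given features.) Every other pair in the inventory differs on at least one listed feature.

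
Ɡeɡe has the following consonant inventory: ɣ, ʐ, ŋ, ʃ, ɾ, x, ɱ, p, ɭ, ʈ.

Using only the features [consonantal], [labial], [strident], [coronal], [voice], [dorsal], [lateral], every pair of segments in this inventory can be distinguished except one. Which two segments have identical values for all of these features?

ɣ, ŋ

On the given features, /ɣ/ and /ŋ/ have an identical profile: [+consonantal], [−labial], [−strident], [−coronal], [+voice], [+dorsal], [−lateral]. No other two segments in the inventory coincide on all 7 features. (They do differ in [sonorant], [nasal] and [continuant], which are not among the given features.)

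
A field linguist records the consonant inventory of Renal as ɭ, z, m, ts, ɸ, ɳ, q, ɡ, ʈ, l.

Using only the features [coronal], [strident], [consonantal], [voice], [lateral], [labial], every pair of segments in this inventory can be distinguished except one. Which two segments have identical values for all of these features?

ɭ, l

On the given features, /ɭ/ and /l/ have an identical profile: [+coronal], [-strident], [+consonantal], [+voice], [+lateral], [-labial]. No other two segments in the inventory coincide on all 6 features. (They do differ in [anterior], which is not among the given features.)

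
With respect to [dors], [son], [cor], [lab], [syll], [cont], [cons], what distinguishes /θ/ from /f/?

[labial], [coronal]

The two segments share [−dorsal], [−sonorant], [−syllabic], [+continuant], [+consonantal]. The only features from the list on which they differ: /θ/ is [−labial] while /f/ is [+labial]; /θ/ is [+coronal] while /f/ is [−coronal].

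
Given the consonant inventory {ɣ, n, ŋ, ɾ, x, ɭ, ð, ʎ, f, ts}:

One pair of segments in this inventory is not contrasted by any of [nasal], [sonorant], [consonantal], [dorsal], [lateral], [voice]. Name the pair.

On the given features, /ts/ and /f/ have an identical profile: [-nasal], [-sonorant], [+consonantal], [-dorsal], [-lateral], [-voice]. No other two segments in the inventory coincide on all 6 features. (They do differ in [continuant], [labial] and [coronal], which are not among the given features.)

ts, f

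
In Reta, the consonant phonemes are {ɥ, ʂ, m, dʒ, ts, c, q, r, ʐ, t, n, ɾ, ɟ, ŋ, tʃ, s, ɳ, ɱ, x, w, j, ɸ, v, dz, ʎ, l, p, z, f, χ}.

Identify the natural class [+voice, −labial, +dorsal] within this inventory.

Eliminate segments failing any feature: /ɥ, m, ɱ, w, v/ are [+labial]; /ʂ, ts, c, q, t, tʃ, s, x, ɸ, p, f, χ/ are [−voice]; /dʒ, r, ʐ, n, ɾ, ɳ, dz, l, z/ are [−dorsal]. The remaining /ɟ, ŋ, j, ʎ/ satisfy [+voice], [−labial], [+dorsal].

ɟ, ŋ, j, ʎ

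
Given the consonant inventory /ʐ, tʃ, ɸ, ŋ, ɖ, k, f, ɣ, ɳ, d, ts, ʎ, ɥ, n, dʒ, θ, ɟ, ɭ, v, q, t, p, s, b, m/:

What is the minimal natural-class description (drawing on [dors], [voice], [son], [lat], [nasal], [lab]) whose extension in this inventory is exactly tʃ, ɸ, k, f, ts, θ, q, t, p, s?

[−voice]

/tʃ, ɸ, k, f, ts, θ, q, t, p, s/ are exactly the [−voice] segments in the inventory, so a single feature suffices.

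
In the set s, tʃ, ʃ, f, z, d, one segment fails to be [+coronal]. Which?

f

/s, tʃ, ʃ, z, d/ are all [+coronal]; /f/ (voiceless labiodental fricative) is [-coronal].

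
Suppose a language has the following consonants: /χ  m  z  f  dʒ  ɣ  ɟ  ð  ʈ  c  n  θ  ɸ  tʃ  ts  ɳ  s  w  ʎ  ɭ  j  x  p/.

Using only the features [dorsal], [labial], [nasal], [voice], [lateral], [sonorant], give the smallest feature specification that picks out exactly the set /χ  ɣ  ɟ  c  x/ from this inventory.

The class [−sonorant], [+dorsal] has exactly /χ, ɣ, ɟ, c, x/ as its extension in this inventory. No smaller conjunction from the listed features achieves this: [+dorsal] alone would also admit /w, ʎ, j/; [−sonorant] alone would also admit /z, f, dʒ, ð, …/; and checking the remaining single features turns up none with this extension.

[−sonorant, +dorsal]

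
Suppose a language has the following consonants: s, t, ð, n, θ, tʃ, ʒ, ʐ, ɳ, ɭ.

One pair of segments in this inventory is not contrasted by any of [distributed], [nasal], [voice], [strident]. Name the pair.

On the given features, /ɳ/ and /n/ have an identical profile: [−distributed], [+nasal], [+voice], [−strident]. No other two segments in the inventory coincide on all 4 features. (They do differ in [anterior], which is not among the given features.)

ɳ, n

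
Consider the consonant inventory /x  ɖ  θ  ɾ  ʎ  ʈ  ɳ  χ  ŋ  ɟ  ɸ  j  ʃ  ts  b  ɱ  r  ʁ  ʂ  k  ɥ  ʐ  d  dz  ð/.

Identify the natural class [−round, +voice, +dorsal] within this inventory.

ʎ, ŋ, ɟ, j, ʁ

Eliminate segments failing any feature: /x, θ, ʈ, χ, ɸ, ʃ, ts, ʂ, k/ are [−voice]; /ɖ, ɾ, ɳ, b, ɱ, r, ʐ, d, dz, ð/ are [−dorsal]; /ɥ/ is [+round]. The remaining /ʎ, ŋ, ɟ, j, ʁ/ satisfy [−round], [+voice], [+dorsal].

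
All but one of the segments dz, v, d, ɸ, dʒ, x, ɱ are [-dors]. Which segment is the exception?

x

Every segment except /x/ is [-dorsal]. /x/ (voiceless velar fricative) is [+dorsal], so it is the exception.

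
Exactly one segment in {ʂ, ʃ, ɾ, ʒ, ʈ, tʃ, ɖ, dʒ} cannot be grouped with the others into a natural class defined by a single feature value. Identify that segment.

ɾ

The remaining segments after removing /ɾ/ share [−anterior]; /ɾ/ (alveolar tap) is [+anterior]. For every other candidate removal, the leftover set fails to share any single feature value that the removed segment lacks.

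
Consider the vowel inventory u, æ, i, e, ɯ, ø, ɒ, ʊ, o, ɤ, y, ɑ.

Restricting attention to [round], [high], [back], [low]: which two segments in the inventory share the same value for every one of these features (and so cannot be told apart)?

Both /u/ and /ʊ/ are [+round], [+high], [+back], [−low]. Since the list omits [tense] — which does distinguish the high back rounded tense vowel from the high back rounded lax vowel — this pair collapses; all other pairs remain distinct.

u, ʊ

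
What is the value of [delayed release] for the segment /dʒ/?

As the voiced postalveolar affricate, /dʒ/ is [+delayed release].

[+delayed release]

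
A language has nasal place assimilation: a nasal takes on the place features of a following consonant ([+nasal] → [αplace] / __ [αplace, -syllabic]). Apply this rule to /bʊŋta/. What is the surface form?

The only nasal preceding a consonant is /ŋ/ before /t/. /t/ is [+coronal], so /ŋ/ → /n/, giving [bʊnta].

[bʊnta]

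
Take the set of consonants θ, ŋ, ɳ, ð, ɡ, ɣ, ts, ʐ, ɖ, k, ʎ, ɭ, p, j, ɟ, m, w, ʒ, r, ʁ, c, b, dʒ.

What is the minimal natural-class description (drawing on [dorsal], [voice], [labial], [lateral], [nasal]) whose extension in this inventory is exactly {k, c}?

The class [−voice], [+dorsal] has exactly /k, c/ as its extension in this inventory. No smaller conjunction from the listed features achieves this: [+dorsal] alone would also admit /ŋ, ɡ, ɣ, ʎ, …/; [−voice] alone would also admit /θ, ts, p/; and checking the remaining single features turns up none with this extension.

[−voice, +dorsal]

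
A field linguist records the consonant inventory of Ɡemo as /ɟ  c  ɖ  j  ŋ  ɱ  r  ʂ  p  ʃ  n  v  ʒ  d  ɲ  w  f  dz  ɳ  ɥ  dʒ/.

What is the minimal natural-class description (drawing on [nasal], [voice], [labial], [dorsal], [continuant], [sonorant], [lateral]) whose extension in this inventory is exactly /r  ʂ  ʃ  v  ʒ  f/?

[+continuant, -dorsal]

/r, ʂ, ʃ, v, ʒ, f/ are all [+continuant], [-dorsal], and no other segment in the inventory matches both values. Dropping any one of them over-generates: [-dorsal] alone would also admit /ɖ, ɱ, p, n, …/; [+continuant] alone would also admit /j, w, ɥ/. No other single listed feature picks out exactly this set either, so fewer than two features will not do.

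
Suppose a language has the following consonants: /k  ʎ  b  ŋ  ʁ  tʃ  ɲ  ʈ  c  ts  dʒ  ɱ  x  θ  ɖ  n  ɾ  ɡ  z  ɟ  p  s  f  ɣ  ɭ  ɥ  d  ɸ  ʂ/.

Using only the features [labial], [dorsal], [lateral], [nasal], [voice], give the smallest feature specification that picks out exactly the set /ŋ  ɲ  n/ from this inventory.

[+nasal, −labial]

Every target segment is [+nasal], [−labial]; each remaining inventory member fails at least one of these. Each conjunct is needed — [−labial] alone would also admit /k, ʎ, ʁ, tʃ, …/; [+nasal] alone would also admit /ɱ/ — and no other single listed feature has exactly this extension, so two is the minimum.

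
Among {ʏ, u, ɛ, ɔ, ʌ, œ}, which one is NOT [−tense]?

u

Every segment except /u/ is [−tense]. /u/ (high back rounded tense vowel) is [+tense], so it is the exception.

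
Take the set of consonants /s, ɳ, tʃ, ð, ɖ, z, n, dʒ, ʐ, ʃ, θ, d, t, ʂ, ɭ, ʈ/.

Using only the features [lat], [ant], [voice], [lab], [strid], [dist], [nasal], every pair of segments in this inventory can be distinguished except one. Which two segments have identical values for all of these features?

On the given features, /ʃ/ and /tʃ/ have an identical profile: [−lateral], [−anterior], [−voice], [−labial], [+strident], [+distributed], [−nasal]. No other two segments in the inventory coincide on all 7 features. (They do differ in [continuant], which is not among the given features.)

ʃ, tʃ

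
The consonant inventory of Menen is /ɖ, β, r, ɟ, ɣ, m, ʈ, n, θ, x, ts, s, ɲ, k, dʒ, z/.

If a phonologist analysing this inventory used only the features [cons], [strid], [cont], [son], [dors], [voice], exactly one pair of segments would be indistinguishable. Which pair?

n, m

Both /n/ and /m/ are [+consonantal], [−strident], [−continuant], [+sonorant], [−dorsal], [+voice]. Since the list omits [labial] and [coronal] — which do distinguish the alveolar nasal from the bilabial nasal — this pair collapses; all other pairs remain distinct.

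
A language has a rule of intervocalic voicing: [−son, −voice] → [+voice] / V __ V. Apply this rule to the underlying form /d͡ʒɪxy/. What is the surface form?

[d͡ʒɪɣy]

The only segment in the rule's environment that also matches [−son, −voice] is /x/. Applying [+voice] turns the voiceless velar fricative into /ɣ/ (voiced velar fricative), giving [d͡ʒɪɣy].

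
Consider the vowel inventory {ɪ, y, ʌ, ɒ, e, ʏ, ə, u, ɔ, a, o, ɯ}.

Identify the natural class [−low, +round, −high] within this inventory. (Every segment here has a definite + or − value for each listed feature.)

Among the inventory, the [−low] segments are /ɪ, y, ʌ, e, ʏ, ə, u, ɔ, o, ɯ/.
Of those, [+round] gives /y, ʏ, u, ɔ, o/.
Within that set, [−high] leaves /ɔ, o/.

ɔ, o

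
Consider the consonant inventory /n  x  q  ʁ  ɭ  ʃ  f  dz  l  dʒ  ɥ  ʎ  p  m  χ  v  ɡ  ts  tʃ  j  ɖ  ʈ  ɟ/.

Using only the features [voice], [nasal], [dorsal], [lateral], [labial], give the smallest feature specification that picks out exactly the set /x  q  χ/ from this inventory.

[−voice, +dorsal]

Every target segment is [−voice], [+dorsal]; each remaining inventory member fails at least one of these. Each conjunct is needed — [+dorsal] alone would also admit /ʁ, ɥ, ʎ, ɡ, …/; [−voice] alone would also admit /ʃ, f, p, ts, …/ — and no other single listed feature has exactly this extension, so two is the minimum.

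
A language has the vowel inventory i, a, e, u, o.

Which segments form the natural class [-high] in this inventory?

a, e, o

The [-high] segments here are /a, e, o/; the remaining /i, u/ are [+high].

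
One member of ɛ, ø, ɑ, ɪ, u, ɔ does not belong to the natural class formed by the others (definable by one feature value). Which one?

ɑ

The remaining segments after removing /ɑ/ share [-low]; /ɑ/ (low back unrounded vowel) is [+low]. For every other candidate removal, the leftover set fails to share any single feature value that the removed segment lacks.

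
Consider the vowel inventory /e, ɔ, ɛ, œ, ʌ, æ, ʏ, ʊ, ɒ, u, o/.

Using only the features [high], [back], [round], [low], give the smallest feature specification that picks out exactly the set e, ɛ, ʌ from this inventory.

Every target segment is [-low], [-round]; each remaining inventory member fails at least one of these. Each conjunct is needed — [-round] alone would also admit /æ/; [-low] alone would also admit /ɔ, œ, ʏ, ʊ, …/ — and no other single listed feature has exactly this extension, so two is the minimum.

[-low, -round]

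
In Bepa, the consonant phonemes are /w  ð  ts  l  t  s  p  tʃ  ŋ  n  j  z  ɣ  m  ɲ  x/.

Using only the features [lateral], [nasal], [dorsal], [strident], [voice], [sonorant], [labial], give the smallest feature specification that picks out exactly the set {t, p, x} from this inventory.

[-voice, -strident]

Every target segment is [-voice], [-strident]; each remaining inventory member fails at least one of these. Each conjunct is needed — [-strident] alone would also admit /w, ð, l, ŋ, …/; [-voice] alone would also admit /ts, s, tʃ/ — and no other single listed feature has exactly this extension, so two is the minimum.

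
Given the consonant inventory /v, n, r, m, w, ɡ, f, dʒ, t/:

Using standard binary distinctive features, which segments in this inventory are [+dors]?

The feature [dorsal] marks segments articulated with the tongue body. In this inventory /w, ɡ/ have that property, so they are [+dorsal]; /v, n, r, m, f, dʒ, t/ are [−dorsal].

w, ɡ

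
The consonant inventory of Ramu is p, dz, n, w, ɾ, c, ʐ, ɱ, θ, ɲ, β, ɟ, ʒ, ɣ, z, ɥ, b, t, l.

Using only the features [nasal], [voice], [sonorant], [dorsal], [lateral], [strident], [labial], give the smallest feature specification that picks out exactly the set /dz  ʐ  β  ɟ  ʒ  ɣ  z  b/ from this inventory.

/dz, ʐ, β, ɟ, ʒ, ɣ, z, b/ are all [−sonorant], [+voice], and no other segment in the inventory matches both values. Dropping any one of them over-generates: [+voice] alone would also admit /n, w, ɾ, ɱ, …/; [−sonorant] alone would also admit /p, c, θ, t/. No other single listed feature picks out exactly this set either, so fewer than two features will not do.

[−sonorant, +voice]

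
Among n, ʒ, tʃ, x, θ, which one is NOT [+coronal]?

x

/x/ is the voiceless velar fricative, which is [−coronal]; the rest — /ʒ, tʃ, θ, n/ — are [+coronal].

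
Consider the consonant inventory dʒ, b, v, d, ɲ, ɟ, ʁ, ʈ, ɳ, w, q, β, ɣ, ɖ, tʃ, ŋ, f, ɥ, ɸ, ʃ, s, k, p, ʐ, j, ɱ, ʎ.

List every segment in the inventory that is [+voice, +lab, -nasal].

b, v, w, β, ɥ

First, the [+voice] segments are /dʒ, b, v, d, ɲ, ɟ, ʁ, ɳ, w, β, ɣ, ɖ, ŋ, ɥ, ʐ, j, ɱ, ʎ/.
Intersecting with [+labial] gives /b, v, w, β, ɥ, ɱ/.
Within that set, [-nasal] leaves /b, v, w, β, ɥ/.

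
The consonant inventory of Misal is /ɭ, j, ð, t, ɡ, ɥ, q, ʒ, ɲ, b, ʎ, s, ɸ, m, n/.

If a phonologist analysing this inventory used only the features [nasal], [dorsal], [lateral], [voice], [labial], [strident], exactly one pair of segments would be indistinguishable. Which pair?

/ɡ/ (voiced velar stop) and /j/ (palatal glide) are both [−nasal], [+dorsal], [−lateral], [+voice], [−labial], [−strident], so none of the listed features separates them. (They do differ in [sonorant], [continuant] and [back], which are not among the given features.) Every other pair in the inventory differs on at least one listed feature.

ɡ, j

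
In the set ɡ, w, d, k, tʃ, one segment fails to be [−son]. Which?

/k, ɡ, d, tʃ/ are all [−sonorant]; /w/ (labial-velar glide) is [+sonorant].

w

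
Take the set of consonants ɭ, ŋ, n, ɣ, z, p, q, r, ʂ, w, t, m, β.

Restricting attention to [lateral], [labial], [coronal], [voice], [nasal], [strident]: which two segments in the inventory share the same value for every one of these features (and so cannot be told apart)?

w, β

Both /w/ and /β/ are [−lateral], [+labial], [−coronal], [+voice], [−nasal], [−strident]. Since the list omits [sonorant], [round] and [dorsal] — which do distinguish the labial-velar glide from the voiced bilabial fricative — this pair collapses; all other pairs remain distinct.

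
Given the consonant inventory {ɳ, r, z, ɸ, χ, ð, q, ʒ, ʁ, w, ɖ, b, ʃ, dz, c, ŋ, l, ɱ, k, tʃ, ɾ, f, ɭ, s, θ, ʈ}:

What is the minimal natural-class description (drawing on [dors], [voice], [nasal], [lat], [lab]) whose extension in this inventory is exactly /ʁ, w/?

[+voice, −nasal, +dors]

/ʁ, w/ are all [+voice], [−nasal], [+dorsal], and no other segment in the inventory matches all three values. Dropping any one of them over-generates: [−nasal, +dorsal] alone would also admit /χ, q, c, k/; [+voice, +dorsal] alone would also admit /ŋ/; [+voice, −nasal] alone would also admit /r, z, ð, ʒ, …/. No other combination of two listed features picks out exactly this set either, so fewer than three features will not do.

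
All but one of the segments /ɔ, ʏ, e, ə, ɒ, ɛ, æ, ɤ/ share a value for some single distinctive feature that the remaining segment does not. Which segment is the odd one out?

[high] groups all but one: /ɛ, æ, ɔ, ɤ, ɒ, e, ə/ share [-high] while /ʏ/ (high front rounded lax vowel) alone is [+high]. Removing any other segment would not leave a single-feature class that excludes it.

ʏ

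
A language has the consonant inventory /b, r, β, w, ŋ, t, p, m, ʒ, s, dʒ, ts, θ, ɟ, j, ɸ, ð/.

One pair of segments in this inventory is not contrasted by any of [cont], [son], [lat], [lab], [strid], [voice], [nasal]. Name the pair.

r, j

/r/ (alveolar trill) and /j/ (palatal glide) are both [+continuant], [+sonorant], [-lateral], [-labial], [-strident], [+voice], [-nasal], so none of the listed features separates them. (They do differ in [dorsal], which is not among the given features.) Every other pair in the inventory differs on at least one listed feature.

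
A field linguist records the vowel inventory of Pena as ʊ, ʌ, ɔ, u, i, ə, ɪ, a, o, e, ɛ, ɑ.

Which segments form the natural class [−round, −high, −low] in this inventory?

ʌ, ə, e, ɛ

Eliminate segments failing any feature: /ʊ, ɔ, u, o/ are [+round]; /i, ɪ/ are [+high]; /a, ɑ/ are [+low]. The remaining /ʌ, ə, e, ɛ/ satisfy [−round], [−high], [−low].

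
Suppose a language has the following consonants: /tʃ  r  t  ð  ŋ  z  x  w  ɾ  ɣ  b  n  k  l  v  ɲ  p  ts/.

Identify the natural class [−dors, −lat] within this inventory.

tʃ, r, t, ð, z, ɾ, b, n, v, p, ts

Among the inventory, the [−dorsal] segments are /tʃ, r, t, ð, z, ɾ, b, n, l, v, p, ts/.
Within that set, [−lateral] leaves /tʃ, r, t, ð, z, ɾ, b, n, v, p, ts/.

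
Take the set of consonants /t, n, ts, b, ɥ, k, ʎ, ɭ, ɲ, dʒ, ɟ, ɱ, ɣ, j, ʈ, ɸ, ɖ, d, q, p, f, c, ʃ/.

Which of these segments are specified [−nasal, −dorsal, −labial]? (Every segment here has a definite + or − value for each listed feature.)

The [−nasal] segments are /t, ts, b, ɥ, k, ʎ, ɭ, dʒ, ɟ, ɣ, j, ʈ, ɸ, ɖ, d, q, p, f, c, ʃ/.
Then [−dorsal] gives /t, ts, b, ɭ, dʒ, ʈ, ɸ, ɖ, d, p, f, ʃ/.
Among these, [−labial] leaves /t, ts, ɭ, dʒ, ʈ, ɖ, d, ʃ/.

t, ts, ɭ, dʒ, ʈ, ɖ, d, ʃ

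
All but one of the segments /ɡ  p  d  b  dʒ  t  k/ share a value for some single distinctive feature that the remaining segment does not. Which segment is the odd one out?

/ɡ, b, p, k, d, t/ are all [−delayed release], but /dʒ/ (voiced postalveolar affricate) is [+delayed release]. No other single segment can be removed to leave a set sharing one feature value that the removed segment lacks, so /dʒ/ is the odd one out.

dʒ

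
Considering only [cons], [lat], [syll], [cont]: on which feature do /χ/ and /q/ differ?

[continuant]

/χ/ is the voiceless uvular fricative and /q/ is the voiceless uvular stop. Both are [+consonantal], [-lateral], [-syllabic]. /χ/ is [+continuant] while /q/ is [-continuant], so the distinguishing feature is [continuant].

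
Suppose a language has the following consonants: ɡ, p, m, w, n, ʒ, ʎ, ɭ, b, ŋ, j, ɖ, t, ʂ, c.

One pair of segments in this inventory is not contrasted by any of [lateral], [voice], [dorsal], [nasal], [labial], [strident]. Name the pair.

j, ɡ

On the given features, /j/ and /ɡ/ have an identical profile: [−lateral], [+voice], [+dorsal], [−nasal], [−labial], [−strident]. No other two segments in the inventory coincide on all 6 features. (They do differ in [sonorant], [continuant] and [back], which are not among the given features.)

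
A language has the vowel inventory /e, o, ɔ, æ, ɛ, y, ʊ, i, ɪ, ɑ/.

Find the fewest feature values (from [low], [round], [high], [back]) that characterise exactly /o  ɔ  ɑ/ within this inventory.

[−high, +back]

Every target segment is [−high], [+back]; each remaining inventory member fails at least one of these. Each conjunct is needed — [+back] alone would also admit /ʊ/; [−high] alone would also admit /e, æ, ɛ/ — and no other single listed feature has exactly this extension, so two is the minimum.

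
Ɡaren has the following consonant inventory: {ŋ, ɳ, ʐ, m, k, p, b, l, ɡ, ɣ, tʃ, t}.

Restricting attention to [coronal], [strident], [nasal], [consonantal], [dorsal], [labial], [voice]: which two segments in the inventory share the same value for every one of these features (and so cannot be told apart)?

Both /ɣ/ and /ɡ/ are [−coronal], [−strident], [−nasal], [+consonantal], [+dorsal], [−labial], [+voice]. Since the list omits [continuant] — which does distinguish the voiced velar fricative from the voiced velar stop — this pair collapses; all other pairs remain distinct.

ɣ, ɡ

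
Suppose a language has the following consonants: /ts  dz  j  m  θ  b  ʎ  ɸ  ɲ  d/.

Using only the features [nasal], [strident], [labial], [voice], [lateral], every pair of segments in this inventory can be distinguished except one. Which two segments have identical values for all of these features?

j, d

On the given features, /j/ and /d/ have an identical profile: [−nasal], [−strident], [−labial], [+voice], [−lateral]. No other two segments in the inventory coincide on all 5 features. (They do differ in [sonorant], [continuant] and [dorsal], which are not among the given features.)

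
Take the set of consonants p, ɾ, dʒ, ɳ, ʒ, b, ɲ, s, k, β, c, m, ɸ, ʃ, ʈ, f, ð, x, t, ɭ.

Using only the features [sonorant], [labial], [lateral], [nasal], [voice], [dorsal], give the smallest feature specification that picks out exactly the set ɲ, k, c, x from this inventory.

/ɲ, k, c, x/ are exactly the [+dorsal] segments in the inventory, so a single feature suffices.

[+dorsal]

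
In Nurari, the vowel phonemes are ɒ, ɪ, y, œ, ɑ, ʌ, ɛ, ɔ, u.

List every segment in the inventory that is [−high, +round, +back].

Eliminate segments failing any feature: /ɪ, y, u/ are [+high]; /œ/ is [−back]; /ɑ, ʌ, ɛ/ are [−round]. The remaining /ɒ, ɔ/ satisfy [−high], [+round], [+back].

ɒ, ɔ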